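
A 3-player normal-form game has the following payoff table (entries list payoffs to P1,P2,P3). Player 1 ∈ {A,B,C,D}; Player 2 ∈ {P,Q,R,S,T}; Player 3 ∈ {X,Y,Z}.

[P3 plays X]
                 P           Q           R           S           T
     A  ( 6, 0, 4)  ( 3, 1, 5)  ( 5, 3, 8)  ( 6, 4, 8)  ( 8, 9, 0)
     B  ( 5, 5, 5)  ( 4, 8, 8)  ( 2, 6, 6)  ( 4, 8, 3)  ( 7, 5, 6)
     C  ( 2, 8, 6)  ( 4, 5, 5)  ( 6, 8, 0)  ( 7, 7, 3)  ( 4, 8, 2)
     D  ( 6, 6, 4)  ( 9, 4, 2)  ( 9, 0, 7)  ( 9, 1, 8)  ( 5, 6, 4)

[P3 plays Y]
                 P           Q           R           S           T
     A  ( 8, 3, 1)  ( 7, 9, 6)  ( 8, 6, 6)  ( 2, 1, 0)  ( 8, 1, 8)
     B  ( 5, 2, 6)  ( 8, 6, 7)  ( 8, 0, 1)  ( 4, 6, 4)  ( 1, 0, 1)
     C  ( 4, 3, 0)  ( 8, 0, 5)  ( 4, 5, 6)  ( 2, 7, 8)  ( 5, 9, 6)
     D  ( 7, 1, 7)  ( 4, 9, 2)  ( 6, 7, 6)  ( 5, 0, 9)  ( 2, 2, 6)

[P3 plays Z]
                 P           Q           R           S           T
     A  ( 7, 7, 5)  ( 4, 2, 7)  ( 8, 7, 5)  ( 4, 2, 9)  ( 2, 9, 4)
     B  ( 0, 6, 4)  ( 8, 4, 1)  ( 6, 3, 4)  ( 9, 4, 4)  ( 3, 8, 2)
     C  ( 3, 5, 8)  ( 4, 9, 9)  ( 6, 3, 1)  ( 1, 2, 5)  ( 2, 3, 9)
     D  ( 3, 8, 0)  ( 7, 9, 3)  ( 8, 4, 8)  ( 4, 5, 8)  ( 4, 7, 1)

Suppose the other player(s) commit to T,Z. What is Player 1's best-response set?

BR_1 = {D}

u_1(A vs T,Z) = 2
u_1(B vs T,Z) = 3
u_1(C vs T,Z) = 2
u_1(D vs T,Z) = 4
max payoff 4 at {D}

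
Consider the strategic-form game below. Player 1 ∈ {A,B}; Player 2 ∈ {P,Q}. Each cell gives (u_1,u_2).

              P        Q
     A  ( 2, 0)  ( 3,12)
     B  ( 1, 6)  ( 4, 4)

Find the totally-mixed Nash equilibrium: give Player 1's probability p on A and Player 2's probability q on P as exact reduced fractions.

(p,q) = (1/7, 1/2)

P1 indiff ⇒ q·2+(1-q)·3 = q·1+(1-q)·4 ⇒ q(1) = (1-q)(1) ⇒ q = 1/2
P2 indiff ⇒ p·0+(1-p)·6 = p·12+(1-p)·4 ⇒ p(-12) = (1-p)(-2) ⇒ p = 1/7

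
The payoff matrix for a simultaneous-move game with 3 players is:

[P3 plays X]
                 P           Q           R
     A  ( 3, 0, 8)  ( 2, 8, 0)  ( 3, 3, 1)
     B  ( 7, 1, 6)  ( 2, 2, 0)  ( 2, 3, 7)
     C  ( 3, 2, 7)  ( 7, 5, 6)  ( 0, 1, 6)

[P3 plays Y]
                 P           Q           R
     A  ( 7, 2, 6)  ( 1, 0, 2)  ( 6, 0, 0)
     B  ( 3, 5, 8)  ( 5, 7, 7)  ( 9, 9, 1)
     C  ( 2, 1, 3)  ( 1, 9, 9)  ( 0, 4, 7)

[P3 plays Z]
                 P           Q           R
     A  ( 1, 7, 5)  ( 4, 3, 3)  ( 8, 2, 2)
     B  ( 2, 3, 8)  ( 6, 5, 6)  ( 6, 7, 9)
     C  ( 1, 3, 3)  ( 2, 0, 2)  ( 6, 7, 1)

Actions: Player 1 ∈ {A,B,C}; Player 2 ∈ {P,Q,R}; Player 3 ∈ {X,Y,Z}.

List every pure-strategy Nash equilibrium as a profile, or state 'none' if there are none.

Equilibria: none

(A,P,X): not NE [P1→B gives 7>3; P2→Q gives 8>0]
(A,P,Y): not NE [P3→X gives 8>6]
(A,P,Z): not NE [P1→B gives 2>1; P3→X gives 8>5]
(A,Q,X): not NE [P1→C gives 7>2; P3→Z gives 3>0]
(A,Q,Y): not NE [P1→B gives 5>1; P2→P gives 2>0; P3→Z gives 3>2]
(A,Q,Z): not NE [P1→B gives 6>4; P2→P gives 7>3]
(A,R,X): not NE [P2→Q gives 8>3; P3→Z gives 2>1]
(A,R,Y): not NE [P1→B gives 9>6; P2→P gives 2>0; P3→Z gives 2>0]
(A,R,Z): not NE [P2→P gives 7>2]
(B,P,X): not NE [P2→R gives 3>1; P3→Z gives 8>6]
(B,P,Y): not NE [P1→A gives 7>3; P2→R gives 9>5]
(B,P,Z): not NE [P2→R gives 7>3]
(B,Q,X): not NE [P1→C gives 7>2; P2→R gives 3>2; P3→Y gives 7>0]
(B,Q,Y): not NE [P2→R gives 9>7]
(B,Q,Z): not NE [P2→R gives 7>5; P3→Y gives 7>6]
(B,R,X): not NE [P1→A gives 3>2; P3→Z gives 9>7]
(B,R,Y): not NE [P3→Z gives 9>1]
(B,R,Z): not NE [P1→A gives 8>6]
(C,P,X): not NE [P1→B gives 7>3; P2→Q gives 5>2]
(C,P,Y): not NE [P1→A gives 7>2; P2→Q gives 9>1; P3→X gives 7>3]
(C,P,Z): not NE [P1→B gives 2>1; P2→R gives 7>3; P3→X gives 7>3]
(C,Q,X): not NE [P3→Y gives 9>6]
(C,Q,Y): not NE [P1→B gives 5>1]
(C,Q,Z): not NE [P1→B gives 6>2; P2→R gives 7>0; P3→Y gives 9>2]
(C,R,X): not NE [P1→A gives 3>0; P2→Q gives 5>1; P3→Y gives 7>6]
(C,R,Y): not NE [P1→B gives 9>0; P2→Q gives 9>4]
(C,R,Z): not NE [P1→A gives 8>6; P3→Y gives 7>1]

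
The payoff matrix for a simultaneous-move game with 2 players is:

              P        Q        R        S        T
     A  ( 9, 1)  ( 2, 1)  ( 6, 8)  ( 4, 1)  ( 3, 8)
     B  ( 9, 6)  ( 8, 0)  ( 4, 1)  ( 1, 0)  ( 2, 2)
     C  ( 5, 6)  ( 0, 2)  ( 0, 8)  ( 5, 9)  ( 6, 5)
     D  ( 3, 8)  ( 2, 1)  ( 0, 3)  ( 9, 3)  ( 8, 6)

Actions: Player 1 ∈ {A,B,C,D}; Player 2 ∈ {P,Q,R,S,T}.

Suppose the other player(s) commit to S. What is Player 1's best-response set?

u_1(A vs S) = 4
u_1(B vs S) = 1
u_1(C vs S) = 5
u_1(D vs S) = 9
max payoff 9 at {D}

BR_1 = {D}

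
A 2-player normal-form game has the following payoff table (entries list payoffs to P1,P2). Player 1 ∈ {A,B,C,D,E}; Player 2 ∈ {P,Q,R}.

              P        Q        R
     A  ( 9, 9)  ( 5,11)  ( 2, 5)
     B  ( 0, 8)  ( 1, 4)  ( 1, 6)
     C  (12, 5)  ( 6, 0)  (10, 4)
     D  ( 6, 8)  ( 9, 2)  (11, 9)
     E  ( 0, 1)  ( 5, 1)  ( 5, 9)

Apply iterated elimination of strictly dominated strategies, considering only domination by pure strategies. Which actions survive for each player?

Survivors P1:{C,D} P2:{P,R}

P1 drop A (C beats it: P:12>9 Q:6>5 R:10>2)
P1 drop B (C beats it: P:12>0 Q:6>1 R:10>1)
P1 drop E (C beats it: P:12>0 Q:6>5 R:10>5)
P2 drop Q (P beats it: C:5>0 D:8>2)
P1→{C,D} P2→{P,R}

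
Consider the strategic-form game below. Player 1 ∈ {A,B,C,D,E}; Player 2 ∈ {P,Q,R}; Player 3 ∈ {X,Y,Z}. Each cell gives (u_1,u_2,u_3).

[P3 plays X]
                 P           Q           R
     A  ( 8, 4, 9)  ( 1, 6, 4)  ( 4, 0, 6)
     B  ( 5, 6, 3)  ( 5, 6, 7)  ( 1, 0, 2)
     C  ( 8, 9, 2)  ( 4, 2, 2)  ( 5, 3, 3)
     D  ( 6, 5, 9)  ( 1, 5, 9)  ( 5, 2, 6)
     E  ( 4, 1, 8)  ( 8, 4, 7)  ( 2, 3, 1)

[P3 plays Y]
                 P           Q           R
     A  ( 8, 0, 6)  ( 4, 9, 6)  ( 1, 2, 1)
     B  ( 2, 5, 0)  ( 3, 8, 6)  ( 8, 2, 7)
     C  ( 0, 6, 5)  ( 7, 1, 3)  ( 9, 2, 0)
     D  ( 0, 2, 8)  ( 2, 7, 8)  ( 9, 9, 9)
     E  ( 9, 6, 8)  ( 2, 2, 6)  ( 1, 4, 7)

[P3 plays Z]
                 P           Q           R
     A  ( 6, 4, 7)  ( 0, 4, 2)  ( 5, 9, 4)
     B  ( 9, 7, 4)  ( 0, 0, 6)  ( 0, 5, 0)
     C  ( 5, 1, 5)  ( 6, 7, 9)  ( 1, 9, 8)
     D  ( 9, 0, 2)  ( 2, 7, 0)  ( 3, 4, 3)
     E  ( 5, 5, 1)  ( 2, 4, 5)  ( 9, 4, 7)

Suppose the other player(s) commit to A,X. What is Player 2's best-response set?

argmax u_2 = {Q}

u_2(P vs A,X) = 4
u_2(Q vs A,X) = 6
u_2(R vs A,X) = 0
max payoff 6 at {Q}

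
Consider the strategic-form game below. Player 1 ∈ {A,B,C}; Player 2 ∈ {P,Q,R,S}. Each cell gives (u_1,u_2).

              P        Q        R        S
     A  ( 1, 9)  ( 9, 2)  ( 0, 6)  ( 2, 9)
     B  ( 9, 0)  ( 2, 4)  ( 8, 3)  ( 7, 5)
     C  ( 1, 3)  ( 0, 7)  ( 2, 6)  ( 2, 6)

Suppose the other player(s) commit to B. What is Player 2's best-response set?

u_2(P vs B) = 0
u_2(Q vs B) = 4
u_2(R vs B) = 3
u_2(S vs B) = 5
max payoff 5 at {S}

argmax u_2 = {S}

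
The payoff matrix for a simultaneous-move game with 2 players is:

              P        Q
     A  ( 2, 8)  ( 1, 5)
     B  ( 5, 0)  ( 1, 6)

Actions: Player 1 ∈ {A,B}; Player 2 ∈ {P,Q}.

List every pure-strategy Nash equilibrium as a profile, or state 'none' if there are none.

(A,P): not NE [P1→B gives 5>2]
(A,Q): not NE [P2→P gives 8>5]
(B,P): not NE [P2→Q gives 6>0]
(B,Q): NE

Nash profiles: (B,Q)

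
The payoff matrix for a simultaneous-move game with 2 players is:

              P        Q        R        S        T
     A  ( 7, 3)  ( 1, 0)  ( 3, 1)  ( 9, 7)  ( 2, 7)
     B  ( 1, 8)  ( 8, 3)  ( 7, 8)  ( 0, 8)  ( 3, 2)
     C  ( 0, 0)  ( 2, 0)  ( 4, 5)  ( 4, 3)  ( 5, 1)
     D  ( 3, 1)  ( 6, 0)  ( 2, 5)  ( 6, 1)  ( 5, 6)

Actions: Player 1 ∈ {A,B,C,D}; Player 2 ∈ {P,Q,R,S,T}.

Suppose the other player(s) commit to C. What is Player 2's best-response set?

BR_2 = {R}

u_2(P vs C) = 0
u_2(Q vs C) = 0
u_2(R vs C) = 5
u_2(S vs C) = 3
u_2(T vs C) = 1
max payoff 5 at {R}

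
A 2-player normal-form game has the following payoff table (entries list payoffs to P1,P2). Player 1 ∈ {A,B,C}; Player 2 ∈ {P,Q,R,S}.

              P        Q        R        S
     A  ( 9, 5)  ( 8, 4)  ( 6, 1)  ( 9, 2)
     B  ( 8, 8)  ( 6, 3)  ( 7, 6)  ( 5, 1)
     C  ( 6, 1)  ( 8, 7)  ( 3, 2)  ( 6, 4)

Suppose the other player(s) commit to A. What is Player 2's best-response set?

BR_2 = {P}

u_2(P vs A) = 5
u_2(Q vs A) = 4
u_2(R vs A) = 1
u_2(S vs A) = 2
max payoff 5 at {P}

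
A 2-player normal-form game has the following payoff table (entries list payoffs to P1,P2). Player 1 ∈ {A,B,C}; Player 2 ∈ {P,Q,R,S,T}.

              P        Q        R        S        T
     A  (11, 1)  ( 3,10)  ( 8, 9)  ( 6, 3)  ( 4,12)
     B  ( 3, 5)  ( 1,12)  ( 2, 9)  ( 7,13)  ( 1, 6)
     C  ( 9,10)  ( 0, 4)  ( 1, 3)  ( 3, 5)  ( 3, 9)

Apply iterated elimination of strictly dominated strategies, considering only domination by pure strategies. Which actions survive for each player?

P1 drop C (A beats it: P:11>9 Q:3>0 R:8>1 S:6>3 T:4>3)
P2 drop P (Q beats it: A:10>1 B:12>5)
P2 drop R (Q beats it: A:10>9 B:12>9)
P1→{A,B} P2→{Q,S,T}

IESDS → P1:{A,B} P2:{Q,S,T}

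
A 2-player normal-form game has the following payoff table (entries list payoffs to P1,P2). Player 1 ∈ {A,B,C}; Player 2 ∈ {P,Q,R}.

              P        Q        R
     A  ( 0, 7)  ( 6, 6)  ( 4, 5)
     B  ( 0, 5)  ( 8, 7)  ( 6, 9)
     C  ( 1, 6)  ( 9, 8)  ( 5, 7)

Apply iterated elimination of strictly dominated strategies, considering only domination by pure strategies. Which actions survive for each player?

IESDS → P1:{B,C} P2:{Q,R}

P1 drop A (C beats it: P:1>0 Q:9>6 R:5>4)
P2 drop P (Q beats it: B:7>5 C:8>6)
P1→{B,C} P2→{Q,R}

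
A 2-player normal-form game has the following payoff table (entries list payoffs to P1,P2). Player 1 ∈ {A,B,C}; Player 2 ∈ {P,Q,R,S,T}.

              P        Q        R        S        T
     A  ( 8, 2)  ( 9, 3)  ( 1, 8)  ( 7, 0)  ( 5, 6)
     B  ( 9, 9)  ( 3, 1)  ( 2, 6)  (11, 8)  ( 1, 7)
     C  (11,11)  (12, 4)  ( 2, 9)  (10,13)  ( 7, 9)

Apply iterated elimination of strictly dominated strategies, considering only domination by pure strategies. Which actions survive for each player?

P1 drop A (C beats it: P:11>8 Q:12>9 R:2>1 S:10>7 T:7>5)
P2 drop Q (P beats it: B:9>1 C:11>4)
P2 drop R (P beats it: B:9>6 C:11>9)
P2 drop T (P beats it: B:9>7 C:11>9)
P1→{B,C} P2→{P,S}

Remaining: P1:{B,C} P2:{P,S}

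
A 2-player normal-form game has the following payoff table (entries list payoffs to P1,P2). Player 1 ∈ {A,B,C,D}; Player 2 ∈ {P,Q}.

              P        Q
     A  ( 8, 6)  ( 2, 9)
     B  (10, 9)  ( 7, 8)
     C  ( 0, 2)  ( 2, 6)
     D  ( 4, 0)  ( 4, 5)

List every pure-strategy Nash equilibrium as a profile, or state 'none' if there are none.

Nash profiles: (B,P)

(A,P): not NE [P1→B gives 10>8; P2→Q gives 9>6]
(A,Q): not NE [P1→B gives 7>2]
(B,P): NE
(B,Q): not NE [P2→P gives 9>8]
(C,P): not NE [P1→B gives 10>0; P2→Q gives 6>2]
(C,Q): not NE [P1→B gives 7>2]
(D,P): not NE [P1→B gives 10>4; P2→Q gives 5>0]
(D,Q): not NE [P1→B gives 7>4]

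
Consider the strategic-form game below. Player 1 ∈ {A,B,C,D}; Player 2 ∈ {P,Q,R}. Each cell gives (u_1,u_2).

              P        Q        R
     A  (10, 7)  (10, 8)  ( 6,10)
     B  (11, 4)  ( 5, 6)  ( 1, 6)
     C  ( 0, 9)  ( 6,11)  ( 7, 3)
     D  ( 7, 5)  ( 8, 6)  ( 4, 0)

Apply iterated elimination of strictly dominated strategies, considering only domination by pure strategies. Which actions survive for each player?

P1 drop D (A beats it: P:10>7 Q:10>8 R:6>4)
P2 drop P (Q beats it: A:8>7 B:6>4 C:11>9)
P1 drop B (A beats it: Q:10>5 R:6>1)
P1→{A,C} P2→{Q,R}

Remaining: P1:{A,C} P2:{Q,R}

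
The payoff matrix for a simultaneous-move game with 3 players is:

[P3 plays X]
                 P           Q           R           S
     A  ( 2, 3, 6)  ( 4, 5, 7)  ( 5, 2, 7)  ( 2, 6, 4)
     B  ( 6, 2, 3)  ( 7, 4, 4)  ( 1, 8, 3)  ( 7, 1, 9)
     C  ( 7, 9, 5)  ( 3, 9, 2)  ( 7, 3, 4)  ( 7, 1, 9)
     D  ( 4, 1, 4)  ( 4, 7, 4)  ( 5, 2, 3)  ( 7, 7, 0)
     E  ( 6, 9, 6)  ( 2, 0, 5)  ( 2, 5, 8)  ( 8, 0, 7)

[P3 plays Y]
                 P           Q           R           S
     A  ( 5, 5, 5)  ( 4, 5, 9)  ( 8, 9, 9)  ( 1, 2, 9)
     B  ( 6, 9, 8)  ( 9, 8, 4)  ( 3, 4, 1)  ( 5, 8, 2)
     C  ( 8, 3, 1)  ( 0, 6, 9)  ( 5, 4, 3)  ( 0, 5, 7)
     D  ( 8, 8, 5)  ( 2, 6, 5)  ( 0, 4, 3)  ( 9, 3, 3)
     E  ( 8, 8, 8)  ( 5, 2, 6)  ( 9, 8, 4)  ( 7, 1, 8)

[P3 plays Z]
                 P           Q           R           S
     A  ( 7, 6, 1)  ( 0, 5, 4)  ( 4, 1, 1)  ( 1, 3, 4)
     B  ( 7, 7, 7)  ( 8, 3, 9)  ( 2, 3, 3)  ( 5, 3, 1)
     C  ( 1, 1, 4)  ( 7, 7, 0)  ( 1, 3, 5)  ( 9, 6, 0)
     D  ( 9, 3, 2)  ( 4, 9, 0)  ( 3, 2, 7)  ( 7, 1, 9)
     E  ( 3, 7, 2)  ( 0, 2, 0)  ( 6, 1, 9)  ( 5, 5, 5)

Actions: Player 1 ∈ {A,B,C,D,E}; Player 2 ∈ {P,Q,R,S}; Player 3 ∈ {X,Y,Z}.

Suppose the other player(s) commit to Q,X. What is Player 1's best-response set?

u_1(A vs Q,X) = 4
u_1(B vs Q,X) = 7
u_1(C vs Q,X) = 3
u_1(D vs Q,X) = 4
u_1(E vs Q,X) = 2
max payoff 7 at {B}

argmax u_1 = {B}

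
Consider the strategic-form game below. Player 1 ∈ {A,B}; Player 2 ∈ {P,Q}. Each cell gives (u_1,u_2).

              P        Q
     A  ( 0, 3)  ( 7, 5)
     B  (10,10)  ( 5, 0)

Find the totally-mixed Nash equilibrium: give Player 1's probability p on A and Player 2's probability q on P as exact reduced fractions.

P1 indiff ⇒ q·0+(1-q)·7 = q·10+(1-q)·5 ⇒ q(-10) = (1-q)(-2) ⇒ q = 1/6
P2 indiff ⇒ p·3+(1-p)·10 = p·5+(1-p)·0 ⇒ p(-2) = (1-p)(-10) ⇒ p = 5/6

(p,q) = (5/6, 1/6)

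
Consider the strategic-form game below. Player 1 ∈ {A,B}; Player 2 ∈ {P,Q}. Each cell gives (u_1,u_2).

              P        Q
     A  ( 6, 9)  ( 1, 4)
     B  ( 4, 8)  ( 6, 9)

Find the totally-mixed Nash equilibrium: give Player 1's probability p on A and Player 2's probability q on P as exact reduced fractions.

p=1/6, q=5/7

P1 indiff ⇒ q·6+(1-q)·1 = q·4+(1-q)·6 ⇒ q(2) = (1-q)(5) ⇒ q = 5/7
P2 indiff ⇒ p·9+(1-p)·8 = p·4+(1-p)·9 ⇒ p(5) = (1-p)(1) ⇒ p = 1/6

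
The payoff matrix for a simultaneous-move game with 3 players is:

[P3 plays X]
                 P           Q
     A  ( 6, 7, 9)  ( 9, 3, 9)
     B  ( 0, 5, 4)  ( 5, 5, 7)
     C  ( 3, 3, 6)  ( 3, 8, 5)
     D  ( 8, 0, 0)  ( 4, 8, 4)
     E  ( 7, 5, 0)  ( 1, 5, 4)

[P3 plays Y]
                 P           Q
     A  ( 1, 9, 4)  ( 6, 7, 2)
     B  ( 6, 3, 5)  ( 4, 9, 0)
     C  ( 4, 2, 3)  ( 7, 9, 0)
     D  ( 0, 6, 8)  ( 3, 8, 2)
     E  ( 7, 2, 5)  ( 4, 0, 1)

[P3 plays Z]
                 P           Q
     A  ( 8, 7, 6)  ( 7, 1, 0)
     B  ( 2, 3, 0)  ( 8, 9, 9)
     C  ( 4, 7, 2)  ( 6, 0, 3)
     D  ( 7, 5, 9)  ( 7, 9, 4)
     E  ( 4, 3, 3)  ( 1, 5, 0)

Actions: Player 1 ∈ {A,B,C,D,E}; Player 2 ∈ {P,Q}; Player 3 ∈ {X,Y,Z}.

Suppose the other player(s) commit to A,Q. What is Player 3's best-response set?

BR_3 = {X}

u_3(X vs A,Q) = 9
u_3(Y vs A,Q) = 2
u_3(Z vs A,Q) = 0
max payoff 9 at {X}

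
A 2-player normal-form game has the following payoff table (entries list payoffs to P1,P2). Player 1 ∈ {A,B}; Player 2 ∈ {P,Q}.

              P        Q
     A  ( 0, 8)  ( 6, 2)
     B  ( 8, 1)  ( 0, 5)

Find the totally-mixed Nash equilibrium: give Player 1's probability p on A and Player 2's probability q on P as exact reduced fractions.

P1 indiff ⇒ q·0+(1-q)·6 = q·8+(1-q)·0 ⇒ q(-8) = (1-q)(-6) ⇒ q = 3/7
P2 indiff ⇒ p·8+(1-p)·1 = p·2+(1-p)·5 ⇒ p(6) = (1-p)(4) ⇒ p = 2/5

P1 mixes 2/5 on A; P2 mixes 3/7 on P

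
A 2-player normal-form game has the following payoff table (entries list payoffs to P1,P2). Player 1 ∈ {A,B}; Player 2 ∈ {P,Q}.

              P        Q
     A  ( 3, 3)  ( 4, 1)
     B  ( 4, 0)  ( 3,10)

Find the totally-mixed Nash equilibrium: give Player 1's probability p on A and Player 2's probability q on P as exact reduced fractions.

P1 indiff ⇒ q·3+(1-q)·4 = q·4+(1-q)·3 ⇒ q(-1) = (1-q)(-1) ⇒ q = 1/2
P2 indiff ⇒ p·3+(1-p)·0 = p·1+(1-p)·10 ⇒ p(2) = (1-p)(10) ⇒ p = 5/6

P1 mixes 5/6 on A; P2 mixes 1/2 on P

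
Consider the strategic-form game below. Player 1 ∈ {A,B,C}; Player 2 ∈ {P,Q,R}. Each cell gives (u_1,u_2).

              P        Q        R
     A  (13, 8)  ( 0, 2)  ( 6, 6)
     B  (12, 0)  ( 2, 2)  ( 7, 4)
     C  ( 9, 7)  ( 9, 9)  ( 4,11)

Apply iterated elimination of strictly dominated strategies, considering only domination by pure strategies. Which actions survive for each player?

IESDS → P1:{A,B} P2:{P,R}

P2 drop Q (R beats it: A:6>2 B:4>2 C:11>9)
P1 drop C (A beats it: P:13>9 R:6>4)
P1→{A,B} P2→{P,R}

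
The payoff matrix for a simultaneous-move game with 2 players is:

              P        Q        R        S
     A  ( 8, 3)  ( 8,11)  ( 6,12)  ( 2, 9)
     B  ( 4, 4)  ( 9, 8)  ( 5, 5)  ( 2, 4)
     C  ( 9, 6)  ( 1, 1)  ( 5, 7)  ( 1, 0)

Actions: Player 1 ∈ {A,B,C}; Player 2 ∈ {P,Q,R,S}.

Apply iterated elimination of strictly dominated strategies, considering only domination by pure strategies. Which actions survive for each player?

P2 drop P (R beats it: A:12>3 B:5>4 C:7>6)
P1 drop C (A beats it: Q:8>1 R:6>5 S:2>1)
P2 drop S (Q beats it: A:11>9 B:8>4)
P1→{A,B} P2→{Q,R}

Remaining: P1:{A,B} P2:{Q,R}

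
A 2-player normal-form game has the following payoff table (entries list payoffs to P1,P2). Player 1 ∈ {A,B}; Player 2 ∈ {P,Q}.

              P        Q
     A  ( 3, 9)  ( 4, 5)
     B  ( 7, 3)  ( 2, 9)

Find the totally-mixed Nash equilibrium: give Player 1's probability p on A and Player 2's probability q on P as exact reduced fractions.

P1 mixes 3/5 on A; P2 mixes 1/3 on P

P1 indiff ⇒ q·3+(1-q)·4 = q·7+(1-q)·2 ⇒ q(-4) = (1-q)(-2) ⇒ q = 1/3
P2 indiff ⇒ p·9+(1-p)·3 = p·5+(1-p)·9 ⇒ p(4) = (1-p)(6) ⇒ p = 3/5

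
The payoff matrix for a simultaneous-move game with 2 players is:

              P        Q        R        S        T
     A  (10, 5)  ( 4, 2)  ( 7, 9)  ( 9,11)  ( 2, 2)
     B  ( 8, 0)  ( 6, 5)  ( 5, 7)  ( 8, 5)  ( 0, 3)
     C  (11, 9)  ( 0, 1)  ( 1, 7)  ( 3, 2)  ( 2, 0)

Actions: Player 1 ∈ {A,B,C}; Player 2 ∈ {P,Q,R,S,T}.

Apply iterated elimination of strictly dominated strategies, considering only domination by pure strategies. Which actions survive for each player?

IESDS → P1:{A,C} P2:{P,R,S}

P2 drop Q (R beats it: A:9>2 B:7>5 C:7>1)
P1 drop B (A beats it: P:10>8 R:7>5 S:9>8 T:2>0)
P2 drop T (P beats it: A:5>2 C:9>0)
P1→{A,C} P2→{P,R,S}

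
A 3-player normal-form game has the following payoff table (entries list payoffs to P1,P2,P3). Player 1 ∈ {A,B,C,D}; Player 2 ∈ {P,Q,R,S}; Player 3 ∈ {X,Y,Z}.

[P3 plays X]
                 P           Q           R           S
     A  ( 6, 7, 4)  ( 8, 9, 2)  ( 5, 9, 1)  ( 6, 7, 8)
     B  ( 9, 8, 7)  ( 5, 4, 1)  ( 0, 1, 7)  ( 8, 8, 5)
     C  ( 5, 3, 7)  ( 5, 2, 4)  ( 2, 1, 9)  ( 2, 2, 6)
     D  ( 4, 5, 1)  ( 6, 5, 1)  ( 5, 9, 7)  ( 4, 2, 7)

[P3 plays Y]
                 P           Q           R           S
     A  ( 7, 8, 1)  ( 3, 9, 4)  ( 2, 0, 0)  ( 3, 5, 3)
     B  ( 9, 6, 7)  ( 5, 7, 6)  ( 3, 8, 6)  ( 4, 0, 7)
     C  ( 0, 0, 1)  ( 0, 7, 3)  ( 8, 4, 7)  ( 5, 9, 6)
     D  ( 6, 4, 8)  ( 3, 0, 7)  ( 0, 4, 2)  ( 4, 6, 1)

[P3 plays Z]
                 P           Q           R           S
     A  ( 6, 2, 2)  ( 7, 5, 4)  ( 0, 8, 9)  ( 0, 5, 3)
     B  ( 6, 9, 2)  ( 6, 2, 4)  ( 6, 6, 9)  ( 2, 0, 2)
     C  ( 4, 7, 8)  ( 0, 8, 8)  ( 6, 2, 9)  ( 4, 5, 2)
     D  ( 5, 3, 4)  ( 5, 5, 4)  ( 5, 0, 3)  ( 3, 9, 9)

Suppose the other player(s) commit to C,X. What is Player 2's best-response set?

u_2(P vs C,X) = 3
u_2(Q vs C,X) = 2
u_2(R vs C,X) = 1
u_2(S vs C,X) = 2
max payoff 3 at {P}

P2 best: {P}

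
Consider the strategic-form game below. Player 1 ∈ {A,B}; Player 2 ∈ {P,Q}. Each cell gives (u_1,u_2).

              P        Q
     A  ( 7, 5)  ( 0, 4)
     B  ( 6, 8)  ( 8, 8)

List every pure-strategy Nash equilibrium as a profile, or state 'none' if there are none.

NE set: (A,P), (B,Q)

(A,P): NE
(A,Q): not NE [P1→B gives 8>0; P2→P gives 5>4]
(B,P): not NE [P1→A gives 7>6]
(B,Q): NE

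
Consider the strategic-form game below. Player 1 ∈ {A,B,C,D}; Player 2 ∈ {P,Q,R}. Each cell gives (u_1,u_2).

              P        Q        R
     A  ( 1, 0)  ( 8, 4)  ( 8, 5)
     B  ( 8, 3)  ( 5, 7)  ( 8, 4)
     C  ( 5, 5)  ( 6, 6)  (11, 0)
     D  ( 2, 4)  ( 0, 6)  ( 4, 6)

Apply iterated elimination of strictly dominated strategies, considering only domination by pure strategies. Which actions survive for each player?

IESDS → P1:{A,C} P2:{Q,R}

P1 drop D (B beats it: P:8>2 Q:5>0 R:8>4)
P2 drop P (Q beats it: A:4>0 B:7>3 C:6>5)
P1 drop B (C beats it: Q:6>5 R:11>8)
P1→{A,C} P2→{Q,R}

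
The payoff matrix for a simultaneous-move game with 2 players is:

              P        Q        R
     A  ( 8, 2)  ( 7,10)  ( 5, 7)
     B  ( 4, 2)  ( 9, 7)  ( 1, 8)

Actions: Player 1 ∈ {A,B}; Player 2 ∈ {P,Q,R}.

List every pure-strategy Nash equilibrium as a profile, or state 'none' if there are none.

(A,P): not NE [P2→Q gives 10>2]
(A,Q): not NE [P1→B gives 9>7]
(A,R): not NE [P2→Q gives 10>7]
(B,P): not NE [P1→A gives 8>4; P2→R gives 8>2]
(B,Q): not NE [P2→R gives 8>7]
(B,R): not NE [P1→A gives 5>1]

Equilibria: none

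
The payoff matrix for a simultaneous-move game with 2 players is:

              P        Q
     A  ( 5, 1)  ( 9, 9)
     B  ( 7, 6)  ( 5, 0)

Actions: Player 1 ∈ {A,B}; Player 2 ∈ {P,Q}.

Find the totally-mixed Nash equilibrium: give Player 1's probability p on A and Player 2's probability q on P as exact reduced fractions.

P1 indiff ⇒ q·5+(1-q)·9 = q·7+(1-q)·5 ⇒ q(-2) = (1-q)(-4) ⇒ q = 2/3
P2 indiff ⇒ p·1+(1-p)·6 = p·9+(1-p)·0 ⇒ p(-8) = (1-p)(-6) ⇒ p = 3/7

P1 mixes 3/7 on A; P2 mixes 2/3 on P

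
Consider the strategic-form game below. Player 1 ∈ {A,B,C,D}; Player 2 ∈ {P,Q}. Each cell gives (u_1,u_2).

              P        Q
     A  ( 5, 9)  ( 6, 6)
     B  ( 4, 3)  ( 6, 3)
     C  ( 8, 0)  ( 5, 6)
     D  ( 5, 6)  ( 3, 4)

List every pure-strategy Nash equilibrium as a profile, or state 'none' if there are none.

PSNE = {(B,Q)}

(A,P): not NE [P1→C gives 8>5]
(A,Q): not NE [P2→P gives 9>6]
(B,P): not NE [P1→C gives 8>4]
(B,Q): NE
(C,P): not NE [P2→Q gives 6>0]
(C,Q): not NE [P1→B gives 6>5]
(D,P): not NE [P1→C gives 8>5]
(D,Q): not NE [P1→B gives 6>3; P2→P gives 6>4]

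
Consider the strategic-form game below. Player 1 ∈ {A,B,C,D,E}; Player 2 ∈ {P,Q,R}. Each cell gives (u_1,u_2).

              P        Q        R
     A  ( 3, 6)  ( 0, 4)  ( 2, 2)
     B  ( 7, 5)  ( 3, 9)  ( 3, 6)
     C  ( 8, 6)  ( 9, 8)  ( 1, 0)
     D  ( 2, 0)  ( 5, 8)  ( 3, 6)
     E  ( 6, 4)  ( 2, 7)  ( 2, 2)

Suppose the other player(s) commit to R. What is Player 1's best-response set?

P1 best: {B,D}

u_1(A vs R) = 2
u_1(B vs R) = 3
u_1(C vs R) = 1
u_1(D vs R) = 3
u_1(E vs R) = 2
max payoff 3 at {B,D}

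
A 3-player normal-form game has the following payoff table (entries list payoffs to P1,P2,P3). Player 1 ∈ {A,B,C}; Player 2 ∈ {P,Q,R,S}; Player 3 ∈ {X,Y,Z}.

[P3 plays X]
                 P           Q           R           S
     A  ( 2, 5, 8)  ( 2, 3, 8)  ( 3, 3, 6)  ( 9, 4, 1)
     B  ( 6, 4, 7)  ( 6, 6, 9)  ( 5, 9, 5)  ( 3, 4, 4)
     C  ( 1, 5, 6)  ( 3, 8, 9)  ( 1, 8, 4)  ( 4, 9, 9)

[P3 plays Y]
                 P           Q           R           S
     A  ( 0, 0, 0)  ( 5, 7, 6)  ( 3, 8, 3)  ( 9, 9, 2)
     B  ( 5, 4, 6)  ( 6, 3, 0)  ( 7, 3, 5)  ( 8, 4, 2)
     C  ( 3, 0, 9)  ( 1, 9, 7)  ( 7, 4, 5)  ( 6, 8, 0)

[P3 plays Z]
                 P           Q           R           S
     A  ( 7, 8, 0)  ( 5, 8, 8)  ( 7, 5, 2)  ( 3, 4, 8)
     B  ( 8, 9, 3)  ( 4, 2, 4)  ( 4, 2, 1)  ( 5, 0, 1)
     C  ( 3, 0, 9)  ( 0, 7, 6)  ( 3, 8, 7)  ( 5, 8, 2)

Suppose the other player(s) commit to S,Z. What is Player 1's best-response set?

BR_1 = {B,C}

u_1(A vs S,Z) = 3
u_1(B vs S,Z) = 5
u_1(C vs S,Z) = 5
max payoff 5 at {B,C}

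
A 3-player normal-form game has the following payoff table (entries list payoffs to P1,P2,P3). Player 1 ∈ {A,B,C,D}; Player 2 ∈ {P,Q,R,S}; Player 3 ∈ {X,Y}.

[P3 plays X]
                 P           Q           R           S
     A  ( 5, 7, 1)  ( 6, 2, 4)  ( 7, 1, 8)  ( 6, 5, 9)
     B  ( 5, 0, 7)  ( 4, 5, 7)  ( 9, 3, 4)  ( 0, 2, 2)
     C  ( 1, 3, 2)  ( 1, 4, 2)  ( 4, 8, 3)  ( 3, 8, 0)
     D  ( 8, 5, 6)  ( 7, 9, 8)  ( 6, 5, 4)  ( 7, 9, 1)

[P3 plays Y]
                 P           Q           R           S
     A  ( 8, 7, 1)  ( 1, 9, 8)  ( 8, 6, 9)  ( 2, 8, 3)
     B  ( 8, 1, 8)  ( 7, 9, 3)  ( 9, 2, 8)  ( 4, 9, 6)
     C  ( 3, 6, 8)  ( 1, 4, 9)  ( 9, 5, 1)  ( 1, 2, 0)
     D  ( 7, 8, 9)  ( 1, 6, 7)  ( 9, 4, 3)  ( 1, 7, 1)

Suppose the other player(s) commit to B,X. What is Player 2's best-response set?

u_2(P vs B,X) = 0
u_2(Q vs B,X) = 5
u_2(R vs B,X) = 3
u_2(S vs B,X) = 2
max payoff 5 at {Q}

BR_2 = {Q}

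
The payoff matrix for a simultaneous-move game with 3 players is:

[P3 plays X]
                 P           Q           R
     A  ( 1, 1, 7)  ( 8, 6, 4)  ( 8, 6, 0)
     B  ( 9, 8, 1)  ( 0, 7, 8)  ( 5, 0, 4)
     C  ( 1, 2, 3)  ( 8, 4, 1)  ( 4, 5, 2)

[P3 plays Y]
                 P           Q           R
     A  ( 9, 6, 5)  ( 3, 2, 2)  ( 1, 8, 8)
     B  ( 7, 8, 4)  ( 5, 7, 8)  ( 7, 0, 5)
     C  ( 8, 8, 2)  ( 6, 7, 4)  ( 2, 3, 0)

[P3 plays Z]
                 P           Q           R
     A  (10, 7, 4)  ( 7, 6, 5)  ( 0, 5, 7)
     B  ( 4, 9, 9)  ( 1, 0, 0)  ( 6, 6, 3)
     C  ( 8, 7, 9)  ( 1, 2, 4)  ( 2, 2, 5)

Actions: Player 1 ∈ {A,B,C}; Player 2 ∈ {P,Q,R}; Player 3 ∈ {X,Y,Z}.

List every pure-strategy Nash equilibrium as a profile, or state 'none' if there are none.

(A,P,X): not NE [P1→B gives 9>1; P2→R gives 6>1]
(A,P,Y): not NE [P2→R gives 8>6; P3→X gives 7>5]
(A,P,Z): not NE [P3→X gives 7>4]
(A,Q,X): not NE [P3→Z gives 5>4]
(A,Q,Y): not NE [P1→C gives 6>3; P2→R gives 8>2; P3→Z gives 5>2]
(A,Q,Z): not NE [P2→P gives 7>6]
(A,R,X): not NE [P3→Y gives 8>0]
(A,R,Y): not NE [P1→B gives 7>1]
(A,R,Z): not NE [P1→B gives 6>0; P2→P gives 7>5; P3→Y gives 8>7]
(B,P,X): not NE [P3→Z gives 9>1]
(B,P,Y): not NE [P1→A gives 9>7; P3→Z gives 9>4]
(B,P,Z): not NE [P1→A gives 10>4]
(B,Q,X): not NE [P1→C gives 8>0; P2→P gives 8>7]
(B,Q,Y): not NE [P1→C gives 6>5; P2→P gives 8>7]
(B,Q,Z): not NE [P1→A gives 7>1; P2→P gives 9>0; P3→Y gives 8>0]
(B,R,X): not NE [P1→A gives 8>5; P2→P gives 8>0; P3→Y gives 5>4]
(B,R,Y): not NE [P2→P gives 8>0]
(B,R,Z): not NE [P2→P gives 9>6; P3→Y gives 5>3]
(C,P,X): not NE [P1→B gives 9>1; P2→R gives 5>2; P3→Z gives 9>3]
(C,P,Y): not NE [P1→A gives 9>8; P3→Z gives 9>2]
(C,P,Z): not NE [P1→A gives 10>8]
(C,Q,X): not NE [P2→R gives 5>4; P3→Z gives 4>1]
(C,Q,Y): not NE [P2→P gives 8>7]
(C,Q,Z): not NE [P1→A gives 7>1; P2→P gives 7>2]
(C,R,X): not NE [P1→A gives 8>4; P3→Z gives 5>2]
(C,R,Y): not NE [P1→B gives 7>2; P2→P gives 8>3; P3→Z gives 5>0]
(C,R,Z): not NE [P1→B gives 6>2; P2→P gives 7>2]

No pure NE.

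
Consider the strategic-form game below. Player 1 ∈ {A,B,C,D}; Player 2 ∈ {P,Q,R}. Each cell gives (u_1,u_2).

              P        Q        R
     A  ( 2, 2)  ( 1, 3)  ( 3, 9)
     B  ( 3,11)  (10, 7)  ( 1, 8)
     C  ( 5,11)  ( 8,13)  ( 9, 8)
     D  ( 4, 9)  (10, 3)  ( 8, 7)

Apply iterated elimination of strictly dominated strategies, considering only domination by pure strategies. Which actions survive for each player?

IESDS → P1:{B,C,D} P2:{P,Q}

P1 drop A (C beats it: P:5>2 Q:8>1 R:9>3)
P2 drop R (P beats it: B:11>8 C:11>8 D:9>7)
P1→{B,C,D} P2→{P,Q}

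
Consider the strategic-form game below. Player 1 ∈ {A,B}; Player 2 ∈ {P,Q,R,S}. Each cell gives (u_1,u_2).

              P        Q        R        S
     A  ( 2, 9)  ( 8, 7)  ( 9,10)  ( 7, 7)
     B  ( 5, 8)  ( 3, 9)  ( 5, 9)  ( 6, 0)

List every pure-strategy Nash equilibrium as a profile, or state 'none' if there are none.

(A,P): not NE [P1→B gives 5>2; P2→R gives 10>9]
(A,Q): not NE [P2→R gives 10>7]
(A,R): NE
(A,S): not NE [P2→R gives 10>7]
(B,P): not NE [P2→R gives 9>8]
(B,Q): not NE [P1→A gives 8>3]
(B,R): not NE [P1→A gives 9>5]
(B,S): not NE [P1→A gives 7>6; P2→R gives 9>0]

NE set: (A,R)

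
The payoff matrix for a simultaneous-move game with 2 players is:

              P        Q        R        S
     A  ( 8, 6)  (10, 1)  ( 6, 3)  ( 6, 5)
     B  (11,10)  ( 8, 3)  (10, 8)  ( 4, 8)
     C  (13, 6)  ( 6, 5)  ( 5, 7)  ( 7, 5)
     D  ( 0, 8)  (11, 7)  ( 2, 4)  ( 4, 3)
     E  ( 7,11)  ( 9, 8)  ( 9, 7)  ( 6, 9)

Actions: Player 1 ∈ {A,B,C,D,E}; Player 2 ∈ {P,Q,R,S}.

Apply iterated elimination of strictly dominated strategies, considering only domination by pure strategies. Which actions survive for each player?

Survivors P1:{B,C} P2:{P,R}

P2 drop Q (P beats it: A:6>1 B:10>3 C:6>5 D:8>7 E:11>8)
P1 drop D (A beats it: P:8>0 R:6>2 S:6>4)
P2 drop S (P beats it: A:6>5 B:10>8 C:6>5 E:11>9)
P1 drop A (B beats it: P:11>8 R:10>6)
P1 drop E (B beats it: P:11>7 R:10>9)
P1→{B,C} P2→{P,R}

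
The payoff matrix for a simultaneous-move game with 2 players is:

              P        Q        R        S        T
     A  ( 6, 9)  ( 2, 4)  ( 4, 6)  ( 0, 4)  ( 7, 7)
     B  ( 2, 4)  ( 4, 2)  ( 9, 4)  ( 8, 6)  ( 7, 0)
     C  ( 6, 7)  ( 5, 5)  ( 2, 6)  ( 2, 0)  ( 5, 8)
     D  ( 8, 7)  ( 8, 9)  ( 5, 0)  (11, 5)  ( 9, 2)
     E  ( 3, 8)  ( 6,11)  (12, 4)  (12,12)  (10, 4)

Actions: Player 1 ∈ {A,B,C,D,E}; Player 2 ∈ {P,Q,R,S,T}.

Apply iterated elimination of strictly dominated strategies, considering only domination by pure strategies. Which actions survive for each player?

P1 drop A (D beats it: P:8>6 Q:8>2 R:5>4 S:11>0 T:9>7)
P1 drop B (E beats it: P:3>2 Q:6>4 R:12>9 S:12>8 T:10>7)
P1 drop C (D beats it: P:8>6 Q:8>5 R:5>2 S:11>2 T:9>5)
P2 drop P (Q beats it: D:9>7 E:11>8)
P2 drop R (Q beats it: D:9>0 E:11>4)
P2 drop T (Q beats it: D:9>2 E:11>4)
P1→{D,E} P2→{Q,S}

IESDS → P1:{D,E} P2:{Q,S}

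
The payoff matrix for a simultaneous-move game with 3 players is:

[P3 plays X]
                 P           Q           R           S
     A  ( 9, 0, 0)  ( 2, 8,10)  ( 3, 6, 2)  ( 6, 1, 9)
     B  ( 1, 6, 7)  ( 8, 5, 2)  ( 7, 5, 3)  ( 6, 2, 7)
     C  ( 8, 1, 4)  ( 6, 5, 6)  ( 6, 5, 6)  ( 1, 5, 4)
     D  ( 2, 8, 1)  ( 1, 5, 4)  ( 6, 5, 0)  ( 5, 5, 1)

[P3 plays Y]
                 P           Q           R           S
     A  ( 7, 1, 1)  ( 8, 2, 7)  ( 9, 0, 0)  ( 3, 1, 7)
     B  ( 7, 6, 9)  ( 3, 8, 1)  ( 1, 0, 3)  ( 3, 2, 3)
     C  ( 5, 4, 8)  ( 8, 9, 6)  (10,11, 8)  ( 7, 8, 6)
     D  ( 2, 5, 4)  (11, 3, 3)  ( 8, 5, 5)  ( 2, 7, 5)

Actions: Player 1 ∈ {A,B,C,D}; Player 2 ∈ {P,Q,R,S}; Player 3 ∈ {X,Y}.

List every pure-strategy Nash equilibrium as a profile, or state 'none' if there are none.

(A,P,X): not NE [P2→Q gives 8>0; P3→Y gives 1>0]
(A,P,Y): not NE [P2→Q gives 2>1]
(A,Q,X): not NE [P1→B gives 8>2]
(A,Q,Y): not NE [P1→D gives 11>8; P3→X gives 10>7]
(A,R,X): not NE [P1→B gives 7>3; P2→Q gives 8>6]
(A,R,Y): not NE [P1→C gives 10>9; P2→Q gives 2>0; P3→X gives 2>0]
(A,S,X): not NE [P2→Q gives 8>1]
(A,S,Y): not NE [P1→C gives 7>3; P2→Q gives 2>1; P3→X gives 9>7]
(B,P,X): not NE [P1→A gives 9>1; P3→Y gives 9>7]
(B,P,Y): not NE [P2→Q gives 8>6]
(B,Q,X): not NE [P2→P gives 6>5]
(B,Q,Y): not NE [P1→D gives 11>3; P3→X gives 2>1]
(B,R,X): not NE [P2→P gives 6>5]
(B,R,Y): not NE [P1→C gives 10>1; P2→Q gives 8>0]
(B,S,X): not NE [P2→P gives 6>2]
(B,S,Y): not NE [P1→C gives 7>3; P2→Q gives 8>2; P3→X gives 7>3]
(C,P,X): not NE [P1→A gives 9>8; P2→S gives 5>1; P3→Y gives 8>4]
(C,P,Y): not NE [P1→B gives 7>5; P2→R gives 11>4]
(C,Q,X): not NE [P1→B gives 8>6]
(C,Q,Y): not NE [P1→D gives 11>8; P2→R gives 11>9]
(C,R,X): not NE [P1→B gives 7>6; P3→Y gives 8>6]
(C,R,Y): NE
(C,S,X): not NE [P1→B gives 6>1; P3→Y gives 6>4]
(C,S,Y): not NE [P2→R gives 11>8]
(D,P,X): not NE [P1→A gives 9>2; P3→Y gives 4>1]
(D,P,Y): not NE [P1→B gives 7>2; P2→S gives 7>5]
(D,Q,X): not NE [P1→B gives 8>1; P2→P gives 8>5]
(D,Q,Y): not NE [P2→S gives 7>3; P3→X gives 4>3]
(D,R,X): not NE [P1→B gives 7>6; P2→P gives 8>5; P3→Y gives 5>0]
(D,R,Y): not NE [P1→C gives 10>8; P2→S gives 7>5]
(D,S,X): not NE [P1→B gives 6>5; P2→P gives 8>5; P3→Y gives 5>1]
(D,S,Y): not NE [P1→C gives 7>2]

Nash profiles: (C,R,Y)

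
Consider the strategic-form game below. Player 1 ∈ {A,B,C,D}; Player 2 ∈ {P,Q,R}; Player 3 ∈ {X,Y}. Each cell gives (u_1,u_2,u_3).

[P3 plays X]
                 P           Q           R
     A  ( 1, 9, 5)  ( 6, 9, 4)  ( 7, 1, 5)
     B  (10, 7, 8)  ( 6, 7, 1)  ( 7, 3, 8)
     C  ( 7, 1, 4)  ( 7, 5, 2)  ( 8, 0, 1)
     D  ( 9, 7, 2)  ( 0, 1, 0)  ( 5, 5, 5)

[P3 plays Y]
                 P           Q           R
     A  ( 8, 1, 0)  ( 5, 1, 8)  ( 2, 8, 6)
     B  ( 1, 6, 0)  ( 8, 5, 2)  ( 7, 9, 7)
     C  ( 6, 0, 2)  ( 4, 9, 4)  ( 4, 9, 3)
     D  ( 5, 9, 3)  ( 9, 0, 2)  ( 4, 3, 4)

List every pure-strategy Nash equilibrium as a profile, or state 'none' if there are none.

PSNE = {(B,P,X)}

(A,P,X): not NE [P1→B gives 10>1]
(A,P,Y): not NE [P2→R gives 8>1; P3→X gives 5>0]
(A,Q,X): not NE [P1→C gives 7>6; P3→Y gives 8>4]
(A,Q,Y): not NE [P1→D gives 9>5; P2→R gives 8>1]
(A,R,X): not NE [P1→C gives 8>7; P2→Q gives 9>1; P3→Y gives 6>5]
(A,R,Y): not NE [P1→B gives 7>2]
(B,P,X): NE
(B,P,Y): not NE [P1→A gives 8>1; P2→R gives 9>6; P3→X gives 8>0]
(B,Q,X): not NE [P1→C gives 7>6; P3→Y gives 2>1]
(B,Q,Y): not NE [P1→D gives 9>8; P2→R gives 9>5]
(B,R,X): not NE [P1→C gives 8>7; P2→Q gives 7>3]
(B,R,Y): not NE [P3→X gives 8>7]
(C,P,X): not NE [P1→B gives 10>7; P2→Q gives 5>1]
(C,P,Y): not NE [P1→A gives 8>6; P2→R gives 9>0; P3→X gives 4>2]
(C,Q,X): not NE [P3→Y gives 4>2]
(C,Q,Y): not NE [P1→D gives 9>4]
(C,R,X): not NE [P2→Q gives 5>0; P3→Y gives 3>1]
(C,R,Y): not NE [P1→B gives 7>4]
(D,P,X): not NE [P1→B gives 10>9; P3→Y gives 3>2]
(D,P,Y): not NE [P1→A gives 8>5]
(D,Q,X): not NE [P1→C gives 7>0; P2→P gives 7>1; P3→Y gives 2>0]
(D,Q,Y): not NE [P2→P gives 9>0]
(D,R,X): not NE [P1→C gives 8>5; P2→P gives 7>5]
(D,R,Y): not NE [P1→B gives 7>4; P2→P gives 9>3; P3→X gives 5>4]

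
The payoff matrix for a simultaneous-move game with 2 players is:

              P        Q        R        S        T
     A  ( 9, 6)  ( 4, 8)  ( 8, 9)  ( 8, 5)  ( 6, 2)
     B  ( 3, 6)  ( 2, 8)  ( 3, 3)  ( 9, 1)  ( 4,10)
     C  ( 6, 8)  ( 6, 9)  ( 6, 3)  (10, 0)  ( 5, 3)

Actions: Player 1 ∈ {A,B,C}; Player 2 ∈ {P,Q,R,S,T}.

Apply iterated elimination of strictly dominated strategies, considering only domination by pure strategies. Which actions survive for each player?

P1 drop B (C beats it: P:6>3 Q:6>2 R:6>3 S:10>9 T:5>4)
P2 drop P (Q beats it: A:8>6 C:9>8)
P2 drop S (Q beats it: A:8>5 C:9>0)
P2 drop T (Q beats it: A:8>2 C:9>3)
P1→{A,C} P2→{Q,R}

Remaining: P1:{A,C} P2:{Q,R}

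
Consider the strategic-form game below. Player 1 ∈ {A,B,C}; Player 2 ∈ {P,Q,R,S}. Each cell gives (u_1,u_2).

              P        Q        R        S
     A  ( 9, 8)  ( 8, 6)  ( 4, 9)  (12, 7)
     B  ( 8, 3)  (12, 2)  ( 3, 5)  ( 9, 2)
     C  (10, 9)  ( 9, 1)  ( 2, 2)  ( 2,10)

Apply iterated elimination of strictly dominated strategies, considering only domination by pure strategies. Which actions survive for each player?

P2 drop Q (P beats it: A:8>6 B:3>2 C:9>1)
P1 drop B (A beats it: P:9>8 R:4>3 S:12>9)
P1→{A,C} P2→{P,R,S}

IESDS → P1:{A,C} P2:{P,R,S}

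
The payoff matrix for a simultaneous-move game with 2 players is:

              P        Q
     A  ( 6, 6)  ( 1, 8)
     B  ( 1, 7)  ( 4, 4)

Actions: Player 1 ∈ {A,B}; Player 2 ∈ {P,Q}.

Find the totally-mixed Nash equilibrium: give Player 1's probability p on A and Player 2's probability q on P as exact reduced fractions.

P1 indiff ⇒ q·6+(1-q)·1 = q·1+(1-q)·4 ⇒ q(5) = (1-q)(3) ⇒ q = 3/8
P2 indiff ⇒ p·6+(1-p)·7 = p·8+(1-p)·4 ⇒ p(-2) = (1-p)(-3) ⇒ p = 3/5

P1 mixes 3/5 on A; P2 mixes 3/8 on P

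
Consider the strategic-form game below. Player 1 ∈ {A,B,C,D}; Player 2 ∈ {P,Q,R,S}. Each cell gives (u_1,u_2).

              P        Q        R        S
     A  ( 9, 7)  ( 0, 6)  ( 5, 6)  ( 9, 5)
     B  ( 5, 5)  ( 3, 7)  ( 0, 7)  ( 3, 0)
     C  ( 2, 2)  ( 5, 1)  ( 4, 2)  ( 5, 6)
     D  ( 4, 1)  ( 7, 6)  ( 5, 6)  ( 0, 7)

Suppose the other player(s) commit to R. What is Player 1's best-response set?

P1 best: {A,D}

u_1(A vs R) = 5
u_1(B vs R) = 0
u_1(C vs R) = 4
u_1(D vs R) = 5
max payoff 5 at {A,D}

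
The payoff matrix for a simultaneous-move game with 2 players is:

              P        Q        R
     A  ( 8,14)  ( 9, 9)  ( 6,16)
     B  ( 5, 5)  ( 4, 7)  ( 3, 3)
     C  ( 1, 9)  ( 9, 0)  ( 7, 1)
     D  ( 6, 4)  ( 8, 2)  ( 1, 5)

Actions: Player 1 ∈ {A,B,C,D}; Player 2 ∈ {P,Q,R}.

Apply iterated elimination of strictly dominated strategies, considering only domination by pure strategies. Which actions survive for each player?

P1 drop B (A beats it: P:8>5 Q:9>4 R:6>3)
P1 drop D (A beats it: P:8>6 Q:9>8 R:6>1)
P2 drop Q (P beats it: A:14>9 C:9>0)
P1→{A,C} P2→{P,R}

Remaining: P1:{A,C} P2:{P,R}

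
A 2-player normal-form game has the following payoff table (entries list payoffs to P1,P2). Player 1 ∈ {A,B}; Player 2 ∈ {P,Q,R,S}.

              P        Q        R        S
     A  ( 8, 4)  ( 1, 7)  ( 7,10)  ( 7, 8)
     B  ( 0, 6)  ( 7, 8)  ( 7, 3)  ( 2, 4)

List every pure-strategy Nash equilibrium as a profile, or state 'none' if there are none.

Nash profiles: (A,R), (B,Q)

(A,P): not NE [P2→R gives 10>4]
(A,Q): not NE [P1→B gives 7>1; P2→R gives 10>7]
(A,R): NE
(A,S): not NE [P2→R gives 10>8]
(B,P): not NE [P1→A gives 8>0; P2→Q gives 8>6]
(B,Q): NE
(B,R): not NE [P2→Q gives 8>3]
(B,S): not NE [P1→A gives 7>2; P2→Q gives 8>4]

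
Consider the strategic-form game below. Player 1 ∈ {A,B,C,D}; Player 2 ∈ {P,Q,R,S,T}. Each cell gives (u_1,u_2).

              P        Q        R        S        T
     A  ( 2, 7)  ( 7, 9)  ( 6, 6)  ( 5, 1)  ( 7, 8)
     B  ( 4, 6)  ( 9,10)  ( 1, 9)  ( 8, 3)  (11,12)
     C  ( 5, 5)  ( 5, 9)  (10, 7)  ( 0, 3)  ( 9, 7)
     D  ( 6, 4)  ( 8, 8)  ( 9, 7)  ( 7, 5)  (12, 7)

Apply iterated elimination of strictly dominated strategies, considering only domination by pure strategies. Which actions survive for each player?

P1 drop A (D beats it: P:6>2 Q:8>7 R:9>6 S:7>5 T:12>7)
P2 drop P (Q beats it: B:10>6 C:9>5 D:8>4)
P2 drop R (Q beats it: B:10>9 C:9>7 D:8>7)
P1 drop C (B beats it: Q:9>5 S:8>0 T:11>9)
P2 drop S (Q beats it: B:10>3 D:8>5)
P1→{B,D} P2→{Q,T}

Survivors P1:{B,D} P2:{Q,T}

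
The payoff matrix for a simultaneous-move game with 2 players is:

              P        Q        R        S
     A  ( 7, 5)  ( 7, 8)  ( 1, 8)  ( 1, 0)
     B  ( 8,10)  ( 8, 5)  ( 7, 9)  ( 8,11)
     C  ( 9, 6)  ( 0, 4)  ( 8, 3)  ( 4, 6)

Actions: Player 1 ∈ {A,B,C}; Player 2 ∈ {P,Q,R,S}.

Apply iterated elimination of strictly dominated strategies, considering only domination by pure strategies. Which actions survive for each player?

IESDS → P1:{B,C} P2:{P,S}

P1 drop A (B beats it: P:8>7 Q:8>7 R:7>1 S:8>1)
P2 drop Q (P beats it: B:10>5 C:6>4)
P2 drop R (P beats it: B:10>9 C:6>3)
P1→{B,C} P2→{P,S}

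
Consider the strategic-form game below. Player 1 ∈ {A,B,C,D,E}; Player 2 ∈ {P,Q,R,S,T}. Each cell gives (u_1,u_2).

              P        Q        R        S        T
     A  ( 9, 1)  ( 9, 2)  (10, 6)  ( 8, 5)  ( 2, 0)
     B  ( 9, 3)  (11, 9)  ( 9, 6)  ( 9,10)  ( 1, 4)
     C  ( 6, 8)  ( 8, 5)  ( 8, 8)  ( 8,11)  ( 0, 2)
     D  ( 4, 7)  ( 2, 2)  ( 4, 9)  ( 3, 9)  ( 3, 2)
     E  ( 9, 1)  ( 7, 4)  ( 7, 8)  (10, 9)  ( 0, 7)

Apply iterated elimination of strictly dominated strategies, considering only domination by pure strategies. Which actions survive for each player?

P1 drop C (B beats it: P:9>6 Q:11>8 R:9>8 S:9>8 T:1>0)
P2 drop P (R beats it: A:6>1 B:6>3 D:9>7 E:8>1)
P2 drop Q (S beats it: A:5>2 B:10>9 D:9>2 E:9>4)
P2 drop T (R beats it: A:6>0 B:6>4 D:9>2 E:8>7)
P1 drop D (A beats it: R:10>4 S:8>3)
P1→{A,B,E} P2→{R,S}

Survivors P1:{A,B,E} P2:{R,S}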